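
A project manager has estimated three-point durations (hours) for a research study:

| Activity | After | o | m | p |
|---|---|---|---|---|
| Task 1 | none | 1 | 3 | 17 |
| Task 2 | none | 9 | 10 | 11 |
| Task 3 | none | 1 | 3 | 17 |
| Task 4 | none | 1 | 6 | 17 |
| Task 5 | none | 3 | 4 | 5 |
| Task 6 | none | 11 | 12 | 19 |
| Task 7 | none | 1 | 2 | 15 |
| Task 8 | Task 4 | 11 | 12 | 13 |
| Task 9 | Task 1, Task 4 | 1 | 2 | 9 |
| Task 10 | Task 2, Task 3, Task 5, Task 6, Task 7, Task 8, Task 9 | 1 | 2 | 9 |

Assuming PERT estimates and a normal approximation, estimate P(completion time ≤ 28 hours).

te_Task 1 = (1 + 4·3 + 17)/6 = 30/6 = 5; σ²_Task 1 = ((17−1)/6)² = 7.111
te_Task 2 = (9 + 4·10 + 11)/6 = 60/6 = 10; σ²_Task 2 = ((11−9)/6)² = 0.111
te_Task 3 = (1 + 4·3 + 17)/6 = 30/6 = 5; σ²_Task 3 = ((17−1)/6)² = 7.111
te_Task 4 = (1 + 4·6 + 17)/6 = 42/6 = 7; σ²_Task 4 = ((17−1)/6)² = 7.111
te_Task 5 = (3 + 4·4 + 5)/6 = 24/6 = 4; σ²_Task 5 = ((5−3)/6)² = 0.111
te_Task 6 = (11 + 4·12 + 19)/6 = 78/6 = 13; σ²_Task 6 = ((19−11)/6)² = 1.778
te_Task 7 = (1 + 4·2 + 15)/6 = 24/6 = 4; σ²_Task 7 = ((15−1)/6)² = 5.444
te_Task 8 = (11 + 4·12 + 13)/6 = 72/6 = 12; σ²_Task 8 = ((13−11)/6)² = 0.111
te_Task 9 = (1 + 4·2 + 9)/6 = 18/6 = 3; σ²_Task 9 = ((9−1)/6)² = 1.778
te_Task 10 = (1 + 4·2 + 9)/6 = 18/6 = 3; σ²_Task 10 = ((9−1)/6)² = 1.778

Forward pass:
ES_Task 1 = 0; EF_Task 1 = 5
ES_Task 2 = 0; EF_Task 2 = 10
ES_Task 3 = 0; EF_Task 3 = 5
ES_Task 4 = 0; EF_Task 4 = 7
ES_Task 5 = 0; EF_Task 5 = 4
ES_Task 6 = 0; EF_Task 6 = 13
ES_Task 7 = 0; EF_Task 7 = 4
ES_Task 8 = 7; EF_Task 8 = 7+12 = 19
ES_Task 9 = max(EF_Task 1=5, EF_Task 4=7) = 7; EF_Task 9 = 7+3 = 10
ES_Task 10 = max(EF_Task 2=10, EF_Task 3=5, EF_Task 5=4, EF_Task 6=13, EF_Task 7=4, EF_Task 8=19, EF_Task 9=10) = 19; EF_Task 10 = 19+3 = 22
Expected project duration μ = 22 hours. Critical path: Task 4 → Task 8 → Task 10.

Variance along critical path = 7.111 + 0.111 + 1.778 = 9.000; σ = √9.000 = 3.000 hours.
Z = (28 − 22) / 3.000 = 2.000
P(T ≤ 28) = Φ(2.000) ≈ 0.977

0.977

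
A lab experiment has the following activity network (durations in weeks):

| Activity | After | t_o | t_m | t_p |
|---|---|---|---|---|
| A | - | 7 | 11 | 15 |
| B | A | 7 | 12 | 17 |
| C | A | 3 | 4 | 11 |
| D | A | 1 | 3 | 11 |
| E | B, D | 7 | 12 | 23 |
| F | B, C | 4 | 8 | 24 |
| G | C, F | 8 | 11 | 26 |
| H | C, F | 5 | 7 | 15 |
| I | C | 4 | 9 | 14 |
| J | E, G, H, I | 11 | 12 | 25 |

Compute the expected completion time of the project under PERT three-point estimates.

60 weeks

te_A = (7 + 4·11 + 15)/6 = 66/6 = 11
te_B = (7 + 4·12 + 17)/6 = 72/6 = 12
te_C = (3 + 4·4 + 11)/6 = 30/6 = 5
te_D = (1 + 4·3 + 11)/6 = 24/6 = 4
te_E = (7 + 4·12 + 23)/6 = 78/6 = 13
te_F = (4 + 4·8 + 24)/6 = 60/6 = 10
te_G = (8 + 4·11 + 26)/6 = 78/6 = 13
te_H = (5 + 4·7 + 15)/6 = 48/6 = 8
te_I = (4 + 4·9 + 14)/6 = 54/6 = 9
te_J = (11 + 4·12 + 25)/6 = 84/6 = 14

Forward pass:
ES_A = 0; EF_A = 11
ES_B = 11; EF_B = 11+12 = 23
ES_C = 11; EF_C = 11+5 = 16
ES_D = 11; EF_D = 11+4 = 15
ES_E = max(EF_B=23, EF_D=15) = 23; EF_E = 23+13 = 36
ES_F = max(EF_B=23, EF_C=16) = 23; EF_F = 23+10 = 33
ES_G = max(EF_C=16, EF_F=33) = 33; EF_G = 33+13 = 46
ES_H = max(EF_C=16, EF_F=33) = 33; EF_H = 33+8 = 41
ES_I = 16; EF_I = 16+9 = 25
ES_J = max(EF_E=36, EF_G=46, EF_H=41, EF_I=25) = 46; EF_J = 46+14 = 60
Expected project duration μ = 60 weeks. Critical path: A → B → F → G → J.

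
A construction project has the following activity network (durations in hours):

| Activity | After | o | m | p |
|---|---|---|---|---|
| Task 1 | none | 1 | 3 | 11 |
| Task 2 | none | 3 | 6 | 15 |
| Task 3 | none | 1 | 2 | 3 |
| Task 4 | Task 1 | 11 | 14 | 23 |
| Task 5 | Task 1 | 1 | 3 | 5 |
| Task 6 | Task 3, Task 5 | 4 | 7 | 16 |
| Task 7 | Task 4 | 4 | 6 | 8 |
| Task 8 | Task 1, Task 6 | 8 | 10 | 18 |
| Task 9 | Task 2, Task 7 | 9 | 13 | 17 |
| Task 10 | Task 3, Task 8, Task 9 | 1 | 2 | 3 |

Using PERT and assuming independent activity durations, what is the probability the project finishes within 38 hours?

0.254

te_Task 1 = (1 + 4·3 + 11)/6 = 24/6 = 4; σ²_Task 1 = ((11−1)/6)² = 2.778
te_Task 2 = (3 + 4·6 + 15)/6 = 42/6 = 7; σ²_Task 2 = ((15−3)/6)² = 4.000
te_Task 3 = (1 + 4·2 + 3)/6 = 12/6 = 2; σ²_Task 3 = ((3−1)/6)² = 0.111
te_Task 4 = (11 + 4·14 + 23)/6 = 90/6 = 15; σ²_Task 4 = ((23−11)/6)² = 4.000
te_Task 5 = (1 + 4·3 + 5)/6 = 18/6 = 3; σ²_Task 5 = ((5−1)/6)² = 0.444
te_Task 6 = (4 + 4·7 + 16)/6 = 48/6 = 8; σ²_Task 6 = ((16−4)/6)² = 4.000
te_Task 7 = (4 + 4·6 + 8)/6 = 36/6 = 6; σ²_Task 7 = ((8−4)/6)² = 0.444
te_Task 8 = (8 + 4·10 + 18)/6 = 66/6 = 11; σ²_Task 8 = ((18−8)/6)² = 2.778
te_Task 9 = (9 + 4·13 + 17)/6 = 78/6 = 13; σ²_Task 9 = ((17−9)/6)² = 1.778
te_Task 10 = (1 + 4·2 + 3)/6 = 12/6 = 2; σ²_Task 10 = ((3−1)/6)² = 0.111

Forward pass:
ES_Task 1 = 0; EF_Task 1 = 4
ES_Task 2 = 0; EF_Task 2 = 7
ES_Task 3 = 0; EF_Task 3 = 2
ES_Task 4 = 4; EF_Task 4 = 4+15 = 19
ES_Task 5 = 4; EF_Task 5 = 4+3 = 7
ES_Task 6 = max(EF_Task 3=2, EF_Task 5=7) = 7; EF_Task 6 = 7+8 = 15
ES_Task 7 = 19; EF_Task 7 = 19+6 = 25
ES_Task 8 = max(EF_Task 1=4, EF_Task 6=15) = 15; EF_Task 8 = 15+11 = 26
ES_Task 9 = max(EF_Task 2=7, EF_Task 7=25) = 25; EF_Task 9 = 25+13 = 38
ES_Task 10 = max(EF_Task 3=2, EF_Task 8=26, EF_Task 9=38) = 38; EF_Task 10 = 38+2 = 40
Expected project duration μ = 40 hours. Critical path: Task 1 → Task 4 → Task 7 → Task 9 → Task 10.

Variance along critical path = 2.778 + 4.000 + 0.444 + 1.778 + 0.111 = 9.111; σ = √9.111 = 3.018 hours.
Z = (38 − 40) / 3.018 = -0.663
P(T ≤ 38) = Φ(-0.663) ≈ 0.254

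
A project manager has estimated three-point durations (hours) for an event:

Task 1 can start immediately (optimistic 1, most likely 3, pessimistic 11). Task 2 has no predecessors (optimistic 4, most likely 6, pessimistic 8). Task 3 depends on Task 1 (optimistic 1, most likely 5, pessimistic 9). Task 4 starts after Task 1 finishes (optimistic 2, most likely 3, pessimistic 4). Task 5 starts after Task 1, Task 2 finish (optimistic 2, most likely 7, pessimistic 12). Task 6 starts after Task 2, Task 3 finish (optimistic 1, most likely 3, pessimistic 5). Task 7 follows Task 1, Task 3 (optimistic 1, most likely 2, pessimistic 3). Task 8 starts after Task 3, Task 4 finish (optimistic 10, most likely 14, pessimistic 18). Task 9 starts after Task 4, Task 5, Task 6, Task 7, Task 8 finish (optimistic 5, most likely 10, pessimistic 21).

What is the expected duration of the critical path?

te_Task 1 = (1 + 4·3 + 11)/6 = 24/6 = 4
te_Task 2 = (4 + 4·6 + 8)/6 = 36/6 = 6
te_Task 3 = (1 + 4·5 + 9)/6 = 30/6 = 5
te_Task 4 = (2 + 4·3 + 4)/6 = 18/6 = 3
te_Task 5 = (2 + 4·7 + 12)/6 = 42/6 = 7
te_Task 6 = (1 + 4·3 + 5)/6 = 18/6 = 3
te_Task 7 = (1 + 4·2 + 3)/6 = 12/6 = 2
te_Task 8 = (10 + 4·14 + 18)/6 = 84/6 = 14
te_Task 9 = (5 + 4·10 + 21)/6 = 66/6 = 11

Forward pass:
ES_Task 1 = 0; EF_Task 1 = 4
ES_Task 2 = 0; EF_Task 2 = 6
ES_Task 3 = 4; EF_Task 3 = 4+5 = 9
ES_Task 4 = 4; EF_Task 4 = 4+3 = 7
ES_Task 5 = max(EF_Task 1=4, EF_Task 2=6) = 6; EF_Task 5 = 6+7 = 13
ES_Task 6 = max(EF_Task 2=6, EF_Task 3=9) = 9; EF_Task 6 = 9+3 = 12
ES_Task 7 = max(EF_Task 1=4, EF_Task 3=9) = 9; EF_Task 7 = 9+2 = 11
ES_Task 8 = max(EF_Task 3=9, EF_Task 4=7) = 9; EF_Task 8 = 9+14 = 23
ES_Task 9 = max(EF_Task 4=7, EF_Task 5=13, EF_Task 6=12, EF_Task 7=11, EF_Task 8=23) = 23; EF_Task 9 = 23+11 = 34
Expected project duration μ = 34 hours. Critical path: Task 1 → Task 3 → Task 8 → Task 9.

34 hours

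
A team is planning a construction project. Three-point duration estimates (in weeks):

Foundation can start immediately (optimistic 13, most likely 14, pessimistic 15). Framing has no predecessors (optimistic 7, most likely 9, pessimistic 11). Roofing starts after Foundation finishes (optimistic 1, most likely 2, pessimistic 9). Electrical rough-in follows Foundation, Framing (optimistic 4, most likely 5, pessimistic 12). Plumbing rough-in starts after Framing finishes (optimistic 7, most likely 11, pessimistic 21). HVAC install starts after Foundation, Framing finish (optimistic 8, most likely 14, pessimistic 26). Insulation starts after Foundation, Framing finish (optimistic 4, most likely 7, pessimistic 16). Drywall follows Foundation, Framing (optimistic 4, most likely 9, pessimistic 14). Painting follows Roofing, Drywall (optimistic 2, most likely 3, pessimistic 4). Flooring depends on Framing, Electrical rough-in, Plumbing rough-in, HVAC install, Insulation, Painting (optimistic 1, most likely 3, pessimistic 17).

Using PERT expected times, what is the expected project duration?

34 weeks

te_Foundation = (13 + 4·14 + 15)/6 = 84/6 = 14
te_Framing = (7 + 4·9 + 11)/6 = 54/6 = 9
te_Roofing = (1 + 4·2 + 9)/6 = 18/6 = 3
te_Electrical rough-in = (4 + 4·5 + 12)/6 = 36/6 = 6
te_Plumbing rough-in = (7 + 4·11 + 21)/6 = 72/6 = 12
te_HVAC install = (8 + 4·14 + 26)/6 = 90/6 = 15
te_Insulation = (4 + 4·7 + 16)/6 = 48/6 = 8
te_Drywall = (4 + 4·9 + 14)/6 = 54/6 = 9
te_Painting = (2 + 4·3 + 4)/6 = 18/6 = 3
te_Flooring = (1 + 4·3 + 17)/6 = 30/6 = 5

Forward pass:
ES_Foundation = 0; EF_Foundation = 14
ES_Framing = 0; EF_Framing = 9
ES_Roofing = 14; EF_Roofing = 14+3 = 17
ES_Electrical rough-in = max(EF_Foundation=14, EF_Framing=9) = 14; EF_Electrical rough-in = 14+6 = 20
ES_Plumbing rough-in = 9; EF_Plumbing rough-in = 9+12 = 21
ES_HVAC install = max(EF_Foundation=14, EF_Framing=9) = 14; EF_HVAC install = 14+15 = 29
ES_Insulation = max(EF_Foundation=14, EF_Framing=9) = 14; EF_Insulation = 14+8 = 22
ES_Drywall = max(EF_Foundation=14, EF_Framing=9) = 14; EF_Drywall = 14+9 = 23
ES_Painting = max(EF_Roofing=17, EF_Drywall=23) = 23; EF_Painting = 23+3 = 26
ES_Flooring = max(EF_Framing=9, EF_Electrical rough-in=20, EF_Plumbing rough-in=21, EF_HVAC install=29, EF_Insulation=22, EF_Painting=26) = 29; EF_Flooring = 29+5 = 34
Expected project duration μ = 34 weeks. Critical path: Foundation → HVAC install → Flooring.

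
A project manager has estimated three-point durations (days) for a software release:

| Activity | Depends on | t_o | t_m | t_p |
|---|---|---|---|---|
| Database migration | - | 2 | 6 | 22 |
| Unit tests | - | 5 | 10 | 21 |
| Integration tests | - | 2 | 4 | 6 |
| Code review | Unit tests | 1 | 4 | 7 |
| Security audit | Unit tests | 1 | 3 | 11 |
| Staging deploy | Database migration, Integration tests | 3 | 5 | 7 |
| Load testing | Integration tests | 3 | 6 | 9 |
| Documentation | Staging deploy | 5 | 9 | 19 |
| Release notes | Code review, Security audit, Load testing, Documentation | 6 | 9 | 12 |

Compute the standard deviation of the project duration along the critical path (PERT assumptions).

4.24 days

te_Database migration = (2 + 4·6 + 22)/6 = 48/6 = 8; σ²_Database migration = ((22−2)/6)² = 11.111
te_Unit tests = (5 + 4·10 + 21)/6 = 66/6 = 11; σ²_Unit tests = ((21−5)/6)² = 7.111
te_Integration tests = (2 + 4·4 + 6)/6 = 24/6 = 4; σ²_Integration tests = ((6−2)/6)² = 0.444
te_Code review = (1 + 4·4 + 7)/6 = 24/6 = 4; σ²_Code review = ((7−1)/6)² = 1.000
te_Security audit = (1 + 4·3 + 11)/6 = 24/6 = 4; σ²_Security audit = ((11−1)/6)² = 2.778
te_Staging deploy = (3 + 4·5 + 7)/6 = 30/6 = 5; σ²_Staging deploy = ((7−3)/6)² = 0.444
te_Load testing = (3 + 4·6 + 9)/6 = 36/6 = 6; σ²_Load testing = ((9−3)/6)² = 1.000
te_Documentation = (5 + 4·9 + 19)/6 = 60/6 = 10; σ²_Documentation = ((19−5)/6)² = 5.444
te_Release notes = (6 + 4·9 + 12)/6 = 54/6 = 9; σ²_Release notes = ((12−6)/6)² = 1.000

Forward pass:
ES_Database migration = 0; EF_Database migration = 8
ES_Unit tests = 0; EF_Unit tests = 11
ES_Integration tests = 0; EF_Integration tests = 4
ES_Code review = 11; EF_Code review = 11+4 = 15
ES_Security audit = 11; EF_Security audit = 11+4 = 15
ES_Staging deploy = max(EF_Database migration=8, EF_Integration tests=4) = 8; EF_Staging deploy = 8+5 = 13
ES_Load testing = 4; EF_Load testing = 4+6 = 10
ES_Documentation = 13; EF_Documentation = 13+10 = 23
ES_Release notes = max(EF_Code review=15, EF_Security audit=15, EF_Load testing=10, EF_Documentation=23) = 23; EF_Release notes = 23+9 = 32
Expected project duration μ = 32 days. Critical path: Database migration → Staging deploy → Documentation → Release notes.

Variance along critical path = 11.111 + 0.444 + 5.444 + 1.000 = 18.000
σ = √18.000 = 4.243 days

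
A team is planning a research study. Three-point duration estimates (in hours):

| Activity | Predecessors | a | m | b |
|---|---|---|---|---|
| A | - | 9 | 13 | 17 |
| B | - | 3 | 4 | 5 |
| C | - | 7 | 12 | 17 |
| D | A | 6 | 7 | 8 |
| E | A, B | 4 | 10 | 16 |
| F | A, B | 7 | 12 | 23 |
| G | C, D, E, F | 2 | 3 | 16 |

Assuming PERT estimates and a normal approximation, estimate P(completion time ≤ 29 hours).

te_A = (9 + 4·13 + 17)/6 = 78/6 = 13; σ²_A = ((17−9)/6)² = 1.778
te_B = (3 + 4·4 + 5)/6 = 24/6 = 4; σ²_B = ((5−3)/6)² = 0.111
te_C = (7 + 4·12 + 17)/6 = 72/6 = 12; σ²_C = ((17−7)/6)² = 2.778
te_D = (6 + 4·7 + 8)/6 = 42/6 = 7; σ²_D = ((8−6)/6)² = 0.111
te_E = (4 + 4·10 + 16)/6 = 60/6 = 10; σ²_E = ((16−4)/6)² = 4.000
te_F = (7 + 4·12 + 23)/6 = 78/6 = 13; σ²_F = ((23−7)/6)² = 7.111
te_G = (2 + 4·3 + 16)/6 = 30/6 = 5; σ²_G = ((16−2)/6)² = 5.444

Forward pass:
ES_A = 0; EF_A = 13
ES_B = 0; EF_B = 4
ES_C = 0; EF_C = 12
ES_D = 13; EF_D = 13+7 = 20
ES_E = max(EF_A=13, EF_B=4) = 13; EF_E = 13+10 = 23
ES_F = max(EF_A=13, EF_B=4) = 13; EF_F = 13+13 = 26
ES_G = max(EF_C=12, EF_D=20, EF_E=23, EF_F=26) = 26; EF_G = 26+5 = 31
Expected project duration μ = 31 hours. Critical path: A → F → G.

Variance along critical path = 1.778 + 7.111 + 5.444 = 14.333; σ = √14.333 = 3.786 hours.
Z = (29 − 31) / 3.786 = -0.528
P(T ≤ 29) = Φ(-0.528) ≈ 0.299

0.299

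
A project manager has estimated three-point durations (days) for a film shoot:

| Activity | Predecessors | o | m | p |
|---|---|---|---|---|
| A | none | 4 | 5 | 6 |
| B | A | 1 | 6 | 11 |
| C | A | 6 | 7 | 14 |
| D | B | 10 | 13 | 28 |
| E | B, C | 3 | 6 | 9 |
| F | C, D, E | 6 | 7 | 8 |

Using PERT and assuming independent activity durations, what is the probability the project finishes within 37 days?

te_A = (4 + 4·5 + 6)/6 = 30/6 = 5; σ²_A = ((6−4)/6)² = 0.111
te_B = (1 + 4·6 + 11)/6 = 36/6 = 6; σ²_B = ((11−1)/6)² = 2.778
te_C = (6 + 4·7 + 14)/6 = 48/6 = 8; σ²_C = ((14−6)/6)² = 1.778
te_D = (10 + 4·13 + 28)/6 = 90/6 = 15; σ²_D = ((28−10)/6)² = 9.000
te_E = (3 + 4·6 + 9)/6 = 36/6 = 6; σ²_E = ((9−3)/6)² = 1.000
te_F = (6 + 4·7 + 8)/6 = 42/6 = 7; σ²_F = ((8−6)/6)² = 0.111

Forward pass:
ES_A = 0; EF_A = 5
ES_B = 5; EF_B = 5+6 = 11
ES_C = 5; EF_C = 5+8 = 13
ES_D = 11; EF_D = 11+15 = 26
ES_E = max(EF_B=11, EF_C=13) = 13; EF_E = 13+6 = 19
ES_F = max(EF_C=13, EF_D=26, EF_E=19) = 26; EF_F = 26+7 = 33
Expected project duration μ = 33 days. Critical path: A → B → D → F.

Variance along critical path = 0.111 + 2.778 + 9.000 + 0.111 = 12.000; σ = √12.000 = 3.464 days.
Z = (37 − 33) / 3.464 = 1.155
P(T ≤ 37) = Φ(1.155) ≈ 0.876

0.876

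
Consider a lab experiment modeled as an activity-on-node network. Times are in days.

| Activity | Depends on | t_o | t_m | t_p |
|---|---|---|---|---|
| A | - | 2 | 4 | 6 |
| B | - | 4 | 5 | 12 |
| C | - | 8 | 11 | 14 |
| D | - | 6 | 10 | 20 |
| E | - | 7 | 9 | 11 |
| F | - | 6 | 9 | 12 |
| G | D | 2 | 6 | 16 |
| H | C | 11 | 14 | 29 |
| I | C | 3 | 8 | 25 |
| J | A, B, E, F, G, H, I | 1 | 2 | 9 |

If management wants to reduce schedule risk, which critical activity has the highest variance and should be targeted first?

te_A = (2 + 4·4 + 6)/6 = 24/6 = 4; σ²_A = ((6−2)/6)² = 0.444
te_B = (4 + 4·5 + 12)/6 = 36/6 = 6; σ²_B = ((12−4)/6)² = 1.778
te_C = (8 + 4·11 + 14)/6 = 66/6 = 11; σ²_C = ((14−8)/6)² = 1.000
te_D = (6 + 4·10 + 20)/6 = 66/6 = 11; σ²_D = ((20−6)/6)² = 5.444
te_E = (7 + 4·9 + 11)/6 = 54/6 = 9; σ²_E = ((11−7)/6)² = 0.444
te_F = (6 + 4·9 + 12)/6 = 54/6 = 9; σ²_F = ((12−6)/6)² = 1.000
te_G = (2 + 4·6 + 16)/6 = 42/6 = 7; σ²_G = ((16−2)/6)² = 5.444
te_H = (11 + 4·14 + 29)/6 = 96/6 = 16; σ²_H = ((29−11)/6)² = 9.000
te_I = (3 + 4·8 + 25)/6 = 60/6 = 10; σ²_I = ((25−3)/6)² = 13.444
te_J = (1 + 4·2 + 9)/6 = 18/6 = 3; σ²_J = ((9−1)/6)² = 1.778

Forward pass:
ES_A = 0; EF_A = 4
ES_B = 0; EF_B = 6
ES_C = 0; EF_C = 11
ES_D = 0; EF_D = 11
ES_E = 0; EF_E = 9
ES_F = 0; EF_F = 9
ES_G = 11; EF_G = 11+7 = 18
ES_H = 11; EF_H = 11+16 = 27
ES_I = 11; EF_I = 11+10 = 21
ES_J = max(EF_A=4, EF_B=6, EF_E=9, EF_F=9, EF_G=18, EF_H=27, EF_I=21) = 27; EF_J = 27+3 = 30
Expected project duration μ = 30 days. Critical path: C → H → J.

Variances on critical path: σ²_C=1.000, σ²_H=9.000, σ²_J=1.778.
Largest is σ²_H = 9.000.

H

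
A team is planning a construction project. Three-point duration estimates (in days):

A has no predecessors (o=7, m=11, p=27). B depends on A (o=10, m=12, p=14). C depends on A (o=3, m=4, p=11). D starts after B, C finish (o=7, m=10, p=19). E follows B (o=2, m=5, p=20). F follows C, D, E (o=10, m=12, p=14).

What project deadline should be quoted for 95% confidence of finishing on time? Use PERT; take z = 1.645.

te_A = (7 + 4·11 + 27)/6 = 78/6 = 13; σ²_A = ((27−7)/6)² = 11.111
te_B = (10 + 4·12 + 14)/6 = 72/6 = 12; σ²_B = ((14−10)/6)² = 0.444
te_C = (3 + 4·4 + 11)/6 = 30/6 = 5; σ²_C = ((11−3)/6)² = 1.778
te_D = (7 + 4·10 + 19)/6 = 66/6 = 11; σ²_D = ((19−7)/6)² = 4.000
te_E = (2 + 4·5 + 20)/6 = 42/6 = 7; σ²_E = ((20−2)/6)² = 9.000
te_F = (10 + 4·12 + 14)/6 = 72/6 = 12; σ²_F = ((14−10)/6)² = 0.444

Forward pass:
ES_A = 0; EF_A = 13
ES_B = 13; EF_B = 13+12 = 25
ES_C = 13; EF_C = 13+5 = 18
ES_D = max(EF_B=25, EF_C=18) = 25; EF_D = 25+11 = 36
ES_E = 25; EF_E = 25+7 = 32
ES_F = max(EF_C=18, EF_D=36, EF_E=32) = 36; EF_F = 36+12 = 48
Expected project duration μ = 48 days. Critical path: A → B → D → F.

Variance along critical path = 11.111 + 0.444 + 4.000 + 0.444 = 16.000; σ = 4.000 days.
D = μ + z·σ = 48 + 1.645·4.000 = 54.6 days

54.6 days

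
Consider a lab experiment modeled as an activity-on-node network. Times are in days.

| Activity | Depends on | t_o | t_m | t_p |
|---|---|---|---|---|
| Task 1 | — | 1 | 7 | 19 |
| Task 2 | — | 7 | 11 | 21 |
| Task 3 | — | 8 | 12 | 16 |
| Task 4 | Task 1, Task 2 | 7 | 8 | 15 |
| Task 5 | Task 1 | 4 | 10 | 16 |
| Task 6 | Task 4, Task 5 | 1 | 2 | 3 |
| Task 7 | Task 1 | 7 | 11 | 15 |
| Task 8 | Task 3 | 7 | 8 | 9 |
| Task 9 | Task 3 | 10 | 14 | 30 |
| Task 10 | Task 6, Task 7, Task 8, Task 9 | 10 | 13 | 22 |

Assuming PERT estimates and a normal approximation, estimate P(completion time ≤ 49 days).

0.956

te_Task 1 = (1 + 4·7 + 19)/6 = 48/6 = 8; σ²_Task 1 = ((19−1)/6)² = 9.000
te_Task 2 = (7 + 4·11 + 21)/6 = 72/6 = 12; σ²_Task 2 = ((21−7)/6)² = 5.444
te_Task 3 = (8 + 4·12 + 16)/6 = 72/6 = 12; σ²_Task 3 = ((16−8)/6)² = 1.778
te_Task 4 = (7 + 4·8 + 15)/6 = 54/6 = 9; σ²_Task 4 = ((15−7)/6)² = 1.778
te_Task 5 = (4 + 4·10 + 16)/6 = 60/6 = 10; σ²_Task 5 = ((16−4)/6)² = 4.000
te_Task 6 = (1 + 4·2 + 3)/6 = 12/6 = 2; σ²_Task 6 = ((3−1)/6)² = 0.111
te_Task 7 = (7 + 4·11 + 15)/6 = 66/6 = 11; σ²_Task 7 = ((15−7)/6)² = 1.778
te_Task 8 = (7 + 4·8 + 9)/6 = 48/6 = 8; σ²_Task 8 = ((9−7)/6)² = 0.111
te_Task 9 = (10 + 4·14 + 30)/6 = 96/6 = 16; σ²_Task 9 = ((30−10)/6)² = 11.111
te_Task 10 = (10 + 4·13 + 22)/6 = 84/6 = 14; σ²_Task 10 = ((22−10)/6)² = 4.000

Forward pass:
ES_Task 1 = 0; EF_Task 1 = 8
ES_Task 2 = 0; EF_Task 2 = 12
ES_Task 3 = 0; EF_Task 3 = 12
ES_Task 4 = max(EF_Task 1=8, EF_Task 2=12) = 12; EF_Task 4 = 12+9 = 21
ES_Task 5 = 8; EF_Task 5 = 8+10 = 18
ES_Task 6 = max(EF_Task 4=21, EF_Task 5=18) = 21; EF_Task 6 = 21+2 = 23
ES_Task 7 = 8; EF_Task 7 = 8+11 = 19
ES_Task 8 = 12; EF_Task 8 = 12+8 = 20
ES_Task 9 = 12; EF_Task 9 = 12+16 = 28
ES_Task 10 = max(EF_Task 6=23, EF_Task 7=19, EF_Task 8=20, EF_Task 9=28) = 28; EF_Task 10 = 28+14 = 42
Expected project duration μ = 42 days. Critical path: Task 3 → Task 9 → Task 10.

Variance along critical path = 1.778 + 11.111 + 4.000 = 16.889; σ = √16.889 = 4.110 days.
Z = (49 − 42) / 4.110 = 1.703
P(T ≤ 49) = Φ(1.703) ≈ 0.956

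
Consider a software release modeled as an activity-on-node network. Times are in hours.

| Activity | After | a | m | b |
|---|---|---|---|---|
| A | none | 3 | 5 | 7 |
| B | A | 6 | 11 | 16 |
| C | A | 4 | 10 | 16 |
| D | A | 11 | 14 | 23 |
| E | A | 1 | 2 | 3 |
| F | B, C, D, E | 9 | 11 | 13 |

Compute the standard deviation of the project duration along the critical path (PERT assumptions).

te_A = (3 + 4·5 + 7)/6 = 30/6 = 5; σ²_A = ((7−3)/6)² = 0.444
te_B = (6 + 4·11 + 16)/6 = 66/6 = 11; σ²_B = ((16−6)/6)² = 2.778
te_C = (4 + 4·10 + 16)/6 = 60/6 = 10; σ²_C = ((16−4)/6)² = 4.000
te_D = (11 + 4·14 + 23)/6 = 90/6 = 15; σ²_D = ((23−11)/6)² = 4.000
te_E = (1 + 4·2 + 3)/6 = 12/6 = 2; σ²_E = ((3−1)/6)² = 0.111
te_F = (9 + 4·11 + 13)/6 = 66/6 = 11; σ²_F = ((13−9)/6)² = 0.444

Forward pass:
ES_A = 0; EF_A = 5
ES_B = 5; EF_B = 5+11 = 16
ES_C = 5; EF_C = 5+10 = 15
ES_D = 5; EF_D = 5+15 = 20
ES_E = 5; EF_E = 5+2 = 7
ES_F = max(EF_B=16, EF_C=15, EF_D=20, EF_E=7) = 20; EF_F = 20+11 = 31
Expected project duration μ = 31 hours. Critical path: A → D → F.

Variance along critical path = 0.444 + 4.000 + 0.444 = 4.889
σ = √4.889 = 2.211 hours

2.21 hours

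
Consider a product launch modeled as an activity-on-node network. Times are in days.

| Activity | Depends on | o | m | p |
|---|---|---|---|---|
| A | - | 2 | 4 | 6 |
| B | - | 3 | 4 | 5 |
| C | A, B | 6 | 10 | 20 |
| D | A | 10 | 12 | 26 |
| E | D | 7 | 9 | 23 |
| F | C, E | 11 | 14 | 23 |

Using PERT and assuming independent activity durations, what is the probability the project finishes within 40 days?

0.177

te_A = (2 + 4·4 + 6)/6 = 24/6 = 4; σ²_A = ((6−2)/6)² = 0.444
te_B = (3 + 4·4 + 5)/6 = 24/6 = 4; σ²_B = ((5−3)/6)² = 0.111
te_C = (6 + 4·10 + 20)/6 = 66/6 = 11; σ²_C = ((20−6)/6)² = 5.444
te_D = (10 + 4·12 + 26)/6 = 84/6 = 14; σ²_D = ((26−10)/6)² = 7.111
te_E = (7 + 4·9 + 23)/6 = 66/6 = 11; σ²_E = ((23−7)/6)² = 7.111
te_F = (11 + 4·14 + 23)/6 = 90/6 = 15; σ²_F = ((23−11)/6)² = 4.000

Forward pass:
ES_A = 0; EF_A = 4
ES_B = 0; EF_B = 4
ES_C = max(EF_A=4, EF_B=4) = 4; EF_C = 4+11 = 15
ES_D = 4; EF_D = 4+14 = 18
ES_E = 18; EF_E = 18+11 = 29
ES_F = max(EF_C=15, EF_E=29) = 29; EF_F = 29+15 = 44
Expected project duration μ = 44 days. Critical path: A → D → E → F.

Variance along critical path = 0.444 + 7.111 + 7.111 + 4.000 = 18.667; σ = √18.667 = 4.320 days.
Z = (40 − 44) / 4.320 = -0.926
P(T ≤ 40) = Φ(-0.926) ≈ 0.177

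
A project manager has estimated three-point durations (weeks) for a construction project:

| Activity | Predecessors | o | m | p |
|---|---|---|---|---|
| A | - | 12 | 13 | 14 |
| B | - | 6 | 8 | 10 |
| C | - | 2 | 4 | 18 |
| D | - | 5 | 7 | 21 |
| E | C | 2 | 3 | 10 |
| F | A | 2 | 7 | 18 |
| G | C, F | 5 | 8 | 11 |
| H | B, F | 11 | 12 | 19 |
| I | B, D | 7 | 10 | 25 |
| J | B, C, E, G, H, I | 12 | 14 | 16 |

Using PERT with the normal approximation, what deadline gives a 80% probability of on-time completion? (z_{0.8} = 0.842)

te_A = (12 + 4·13 + 14)/6 = 78/6 = 13; σ²_A = ((14−12)/6)² = 0.111
te_B = (6 + 4·8 + 10)/6 = 48/6 = 8; σ²_B = ((10−6)/6)² = 0.444
te_C = (2 + 4·4 + 18)/6 = 36/6 = 6; σ²_C = ((18−2)/6)² = 7.111
te_D = (5 + 4·7 + 21)/6 = 54/6 = 9; σ²_D = ((21−5)/6)² = 7.111
te_E = (2 + 4·3 + 10)/6 = 24/6 = 4; σ²_E = ((10−2)/6)² = 1.778
te_F = (2 + 4·7 + 18)/6 = 48/6 = 8; σ²_F = ((18−2)/6)² = 7.111
te_G = (5 + 4·8 + 11)/6 = 48/6 = 8; σ²_G = ((11−5)/6)² = 1.000
te_H = (11 + 4·12 + 19)/6 = 78/6 = 13; σ²_H = ((19−11)/6)² = 1.778
te_I = (7 + 4·10 + 25)/6 = 72/6 = 12; σ²_I = ((25−7)/6)² = 9.000
te_J = (12 + 4·14 + 16)/6 = 84/6 = 14; σ²_J = ((16−12)/6)² = 0.444

Forward pass:
ES_A = 0; EF_A = 13
ES_B = 0; EF_B = 8
ES_C = 0; EF_C = 6
ES_D = 0; EF_D = 9
ES_E = 6; EF_E = 6+4 = 10
ES_F = 13; EF_F = 13+8 = 21
ES_G = max(EF_C=6, EF_F=21) = 21; EF_G = 21+8 = 29
ES_H = max(EF_B=8, EF_F=21) = 21; EF_H = 21+13 = 34
ES_I = max(EF_B=8, EF_D=9) = 9; EF_I = 9+12 = 21
ES_J = max(EF_B=8, EF_C=6, EF_E=10, EF_G=29, EF_H=34, EF_I=21) = 34; EF_J = 34+14 = 48
Expected project duration μ = 48 weeks. Critical path: A → F → H → J.

Variance along critical path = 0.111 + 7.111 + 1.778 + 0.444 = 9.444; σ = 3.073 weeks.
D = μ + z·σ = 48 + 0.842·3.073 = 50.6 weeks

50.6 weeks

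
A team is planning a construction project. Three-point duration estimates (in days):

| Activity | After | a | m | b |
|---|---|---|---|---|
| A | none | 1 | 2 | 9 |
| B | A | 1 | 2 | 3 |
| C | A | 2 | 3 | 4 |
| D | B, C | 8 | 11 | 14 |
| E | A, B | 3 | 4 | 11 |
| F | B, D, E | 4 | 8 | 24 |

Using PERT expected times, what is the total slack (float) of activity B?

te_A = (1 + 4·2 + 9)/6 = 18/6 = 3
te_B = (1 + 4·2 + 3)/6 = 12/6 = 2
te_C = (2 + 4·3 + 4)/6 = 18/6 = 3
te_D = (8 + 4·11 + 14)/6 = 66/6 = 11
te_E = (3 + 4·4 + 11)/6 = 30/6 = 5
te_F = (4 + 4·8 + 24)/6 = 60/6 = 10

Forward pass:
ES_A = 0; EF_A = 3
ES_B = 3; EF_B = 3+2 = 5
ES_C = 3; EF_C = 3+3 = 6
ES_D = max(EF_B=5, EF_C=6) = 6; EF_D = 6+11 = 17
ES_E = max(EF_A=3, EF_B=5) = 5; EF_E = 5+5 = 10
ES_F = max(EF_B=5, EF_D=17, EF_E=10) = 17; EF_F = 17+10 = 27
Expected project duration μ = 27 days. Critical path: A → C → D → F.

Backward pass:
LF_F = 27; LS_F = 27−10 = 17
LF_E = LS_F = 17; LS_E = 17−5 = 12
LF_D = LS_F = 17; LS_D = 17−11 = 6
LF_C = LS_D = 6; LS_C = 6−3 = 3
LF_B = min(LS_D=6, LS_E=12, LS_F=17) = 6; LS_B = 6−2 = 4
LF_A = min(LS_B=4, LS_C=3, LS_E=12) = 3; LS_A = 3−3 = 0
Slack_B = LS_B − ES_B = 4 − 3 = 1

1 days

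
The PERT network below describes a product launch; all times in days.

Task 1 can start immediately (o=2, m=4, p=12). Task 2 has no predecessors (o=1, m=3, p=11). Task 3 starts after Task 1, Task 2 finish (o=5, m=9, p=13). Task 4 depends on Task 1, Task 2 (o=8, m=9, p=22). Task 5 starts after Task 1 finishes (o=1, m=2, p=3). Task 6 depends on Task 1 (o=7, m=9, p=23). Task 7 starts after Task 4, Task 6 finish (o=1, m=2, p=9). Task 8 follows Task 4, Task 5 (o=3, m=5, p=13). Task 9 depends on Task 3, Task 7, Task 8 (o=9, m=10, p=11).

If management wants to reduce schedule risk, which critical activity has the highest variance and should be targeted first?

te_Task 1 = (2 + 4·4 + 12)/6 = 30/6 = 5; σ²_Task 1 = ((12−2)/6)² = 2.778
te_Task 2 = (1 + 4·3 + 11)/6 = 24/6 = 4; σ²_Task 2 = ((11−1)/6)² = 2.778
te_Task 3 = (5 + 4·9 + 13)/6 = 54/6 = 9; σ²_Task 3 = ((13−5)/6)² = 1.778
te_Task 4 = (8 + 4·9 + 22)/6 = 66/6 = 11; σ²_Task 4 = ((22−8)/6)² = 5.444
te_Task 5 = (1 + 4·2 + 3)/6 = 12/6 = 2; σ²_Task 5 = ((3−1)/6)² = 0.111
te_Task 6 = (7 + 4·9 + 23)/6 = 66/6 = 11; σ²_Task 6 = ((23−7)/6)² = 7.111
te_Task 7 = (1 + 4·2 + 9)/6 = 18/6 = 3; σ²_Task 7 = ((9−1)/6)² = 1.778
te_Task 8 = (3 + 4·5 + 13)/6 = 36/6 = 6; σ²_Task 8 = ((13−3)/6)² = 2.778
te_Task 9 = (9 + 4·10 + 11)/6 = 60/6 = 10; σ²_Task 9 = ((11−9)/6)² = 0.111

Forward pass:
ES_Task 1 = 0; EF_Task 1 = 5
ES_Task 2 = 0; EF_Task 2 = 4
ES_Task 3 = max(EF_Task 1=5, EF_Task 2=4) = 5; EF_Task 3 = 5+9 = 14
ES_Task 4 = max(EF_Task 1=5, EF_Task 2=4) = 5; EF_Task 4 = 5+11 = 16
ES_Task 5 = 5; EF_Task 5 = 5+2 = 7
ES_Task 6 = 5; EF_Task 6 = 5+11 = 16
ES_Task 7 = max(EF_Task 4=16, EF_Task 6=16) = 16; EF_Task 7 = 16+3 = 19
ES_Task 8 = max(EF_Task 4=16, EF_Task 5=7) = 16; EF_Task 8 = 16+6 = 22
ES_Task 9 = max(EF_Task 3=14, EF_Task 7=19, EF_Task 8=22) = 22; EF_Task 9 = 22+10 = 32
Expected project duration μ = 32 days. Critical path: Task 1 → Task 4 → Task 8 → Task 9.

Variances on critical path: σ²_Task 1=2.778, σ²_Task 4=5.444, σ²_Task 8=2.778, σ²_Task 9=0.111.
Largest is σ²_Task 4 = 5.444.

Task 4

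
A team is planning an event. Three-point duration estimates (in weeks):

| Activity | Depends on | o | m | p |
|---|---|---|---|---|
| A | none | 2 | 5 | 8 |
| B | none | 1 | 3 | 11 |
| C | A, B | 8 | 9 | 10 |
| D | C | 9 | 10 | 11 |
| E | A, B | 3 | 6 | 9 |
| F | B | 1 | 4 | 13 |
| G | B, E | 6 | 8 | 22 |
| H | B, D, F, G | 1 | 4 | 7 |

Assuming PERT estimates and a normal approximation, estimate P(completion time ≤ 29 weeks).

0.749

te_A = (2 + 4·5 + 8)/6 = 30/6 = 5; σ²_A = ((8−2)/6)² = 1.000
te_B = (1 + 4·3 + 11)/6 = 24/6 = 4; σ²_B = ((11−1)/6)² = 2.778
te_C = (8 + 4·9 + 10)/6 = 54/6 = 9; σ²_C = ((10−8)/6)² = 0.111
te_D = (9 + 4·10 + 11)/6 = 60/6 = 10; σ²_D = ((11−9)/6)² = 0.111
te_E = (3 + 4·6 + 9)/6 = 36/6 = 6; σ²_E = ((9−3)/6)² = 1.000
te_F = (1 + 4·4 + 13)/6 = 30/6 = 5; σ²_F = ((13−1)/6)² = 4.000
te_G = (6 + 4·8 + 22)/6 = 60/6 = 10; σ²_G = ((22−6)/6)² = 7.111
te_H = (1 + 4·4 + 7)/6 = 24/6 = 4; σ²_H = ((7−1)/6)² = 1.000

Forward pass:
ES_A = 0; EF_A = 5
ES_B = 0; EF_B = 4
ES_C = max(EF_A=5, EF_B=4) = 5; EF_C = 5+9 = 14
ES_D = 14; EF_D = 14+10 = 24
ES_E = max(EF_A=5, EF_B=4) = 5; EF_E = 5+6 = 11
ES_F = 4; EF_F = 4+5 = 9
ES_G = max(EF_B=4, EF_E=11) = 11; EF_G = 11+10 = 21
ES_H = max(EF_B=4, EF_D=24, EF_F=9, EF_G=21) = 24; EF_H = 24+4 = 28
Expected project duration μ = 28 weeks. Critical path: A → C → D → H.

Variance along critical path = 1.000 + 0.111 + 0.111 + 1.000 = 2.222; σ = √2.222 = 1.491 weeks.
Z = (29 − 28) / 1.491 = 0.671
P(T ≤ 29) = Φ(0.671) ≈ 0.749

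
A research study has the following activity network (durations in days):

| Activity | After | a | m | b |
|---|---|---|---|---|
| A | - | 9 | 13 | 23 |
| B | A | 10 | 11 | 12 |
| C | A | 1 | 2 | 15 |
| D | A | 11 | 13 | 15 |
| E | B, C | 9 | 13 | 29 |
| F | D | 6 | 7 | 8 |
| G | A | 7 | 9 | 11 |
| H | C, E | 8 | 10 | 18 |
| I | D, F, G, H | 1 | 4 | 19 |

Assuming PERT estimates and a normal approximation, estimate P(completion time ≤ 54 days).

te_A = (9 + 4·13 + 23)/6 = 84/6 = 14; σ²_A = ((23−9)/6)² = 5.444
te_B = (10 + 4·11 + 12)/6 = 66/6 = 11; σ²_B = ((12−10)/6)² = 0.111
te_C = (1 + 4·2 + 15)/6 = 24/6 = 4; σ²_C = ((15−1)/6)² = 5.444
te_D = (11 + 4·13 + 15)/6 = 78/6 = 13; σ²_D = ((15−11)/6)² = 0.444
te_E = (9 + 4·13 + 29)/6 = 90/6 = 15; σ²_E = ((29−9)/6)² = 11.111
te_F = (6 + 4·7 + 8)/6 = 42/6 = 7; σ²_F = ((8−6)/6)² = 0.111
te_G = (7 + 4·9 + 11)/6 = 54/6 = 9; σ²_G = ((11−7)/6)² = 0.444
te_H = (8 + 4·10 + 18)/6 = 66/6 = 11; σ²_H = ((18−8)/6)² = 2.778
te_I = (1 + 4·4 + 19)/6 = 36/6 = 6; σ²_I = ((19−1)/6)² = 9.000

Forward pass:
ES_A = 0; EF_A = 14
ES_B = 14; EF_B = 14+11 = 25
ES_C = 14; EF_C = 14+4 = 18
ES_D = 14; EF_D = 14+13 = 27
ES_E = max(EF_B=25, EF_C=18) = 25; EF_E = 25+15 = 40
ES_F = 27; EF_F = 27+7 = 34
ES_G = 14; EF_G = 14+9 = 23
ES_H = max(EF_C=18, EF_E=40) = 40; EF_H = 40+11 = 51
ES_I = max(EF_D=27, EF_F=34, EF_G=23, EF_H=51) = 51; EF_I = 51+6 = 57
Expected project duration μ = 57 days. Critical path: A → B → E → H → I.

Variance along critical path = 5.444 + 0.111 + 11.111 + 2.778 + 9.000 = 28.444; σ = √28.444 = 5.333 days.
Z = (54 − 57) / 5.333 = -0.562
P(T ≤ 54) = Φ(-0.562) ≈ 0.287

0.287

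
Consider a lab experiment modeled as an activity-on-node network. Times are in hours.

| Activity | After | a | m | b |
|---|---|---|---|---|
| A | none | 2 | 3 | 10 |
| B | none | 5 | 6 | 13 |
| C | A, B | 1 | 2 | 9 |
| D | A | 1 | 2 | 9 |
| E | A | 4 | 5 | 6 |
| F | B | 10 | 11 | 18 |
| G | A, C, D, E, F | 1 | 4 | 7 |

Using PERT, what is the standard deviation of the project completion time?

te_A = (2 + 4·3 + 10)/6 = 24/6 = 4; σ²_A = ((10−2)/6)² = 1.778
te_B = (5 + 4·6 + 13)/6 = 42/6 = 7; σ²_B = ((13−5)/6)² = 1.778
te_C = (1 + 4·2 + 9)/6 = 18/6 = 3; σ²_C = ((9−1)/6)² = 1.778
te_D = (1 + 4·2 + 9)/6 = 18/6 = 3; σ²_D = ((9−1)/6)² = 1.778
te_E = (4 + 4·5 + 6)/6 = 30/6 = 5; σ²_E = ((6−4)/6)² = 0.111
te_F = (10 + 4·11 + 18)/6 = 72/6 = 12; σ²_F = ((18−10)/6)² = 1.778
te_G = (1 + 4·4 + 7)/6 = 24/6 = 4; σ²_G = ((7−1)/6)² = 1.000

Forward pass:
ES_A = 0; EF_A = 4
ES_B = 0; EF_B = 7
ES_C = max(EF_A=4, EF_B=7) = 7; EF_C = 7+3 = 10
ES_D = 4; EF_D = 4+3 = 7
ES_E = 4; EF_E = 4+5 = 9
ES_F = 7; EF_F = 7+12 = 19
ES_G = max(EF_A=4, EF_C=10, EF_D=7, EF_E=9, EF_F=19) = 19; EF_G = 19+4 = 23
Expected project duration μ = 23 hours. Critical path: B → F → G.

Variance along critical path = 1.778 + 1.778 + 1.000 = 4.556
σ = √4.556 = 2.134 hours

2.13 hours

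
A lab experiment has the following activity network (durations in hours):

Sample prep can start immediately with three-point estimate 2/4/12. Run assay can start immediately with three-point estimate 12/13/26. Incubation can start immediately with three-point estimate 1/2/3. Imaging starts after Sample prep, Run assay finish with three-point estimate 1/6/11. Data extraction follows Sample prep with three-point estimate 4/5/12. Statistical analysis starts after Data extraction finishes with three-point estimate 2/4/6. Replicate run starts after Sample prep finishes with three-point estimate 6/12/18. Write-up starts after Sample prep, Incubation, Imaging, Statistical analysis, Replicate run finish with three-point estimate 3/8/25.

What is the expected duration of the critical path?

31 hours

te_Sample prep = (2 + 4·4 + 12)/6 = 30/6 = 5
te_Run assay = (12 + 4·13 + 26)/6 = 90/6 = 15
te_Incubation = (1 + 4·2 + 3)/6 = 12/6 = 2
te_Imaging = (1 + 4·6 + 11)/6 = 36/6 = 6
te_Data extraction = (4 + 4·5 + 12)/6 = 36/6 = 6
te_Statistical analysis = (2 + 4·4 + 6)/6 = 24/6 = 4
te_Replicate run = (6 + 4·12 + 18)/6 = 72/6 = 12
te_Write-up = (3 + 4·8 + 25)/6 = 60/6 = 10

Forward pass:
ES_Sample prep = 0; EF_Sample prep = 5
ES_Run assay = 0; EF_Run assay = 15
ES_Incubation = 0; EF_Incubation = 2
ES_Imaging = max(EF_Sample prep=5, EF_Run assay=15) = 15; EF_Imaging = 15+6 = 21
ES_Data extraction = 5; EF_Data extraction = 5+6 = 11
ES_Statistical analysis = 11; EF_Statistical analysis = 11+4 = 15
ES_Replicate run = 5; EF_Replicate run = 5+12 = 17
ES_Write-up = max(EF_Sample prep=5, EF_Incubation=2, EF_Imaging=21, EF_Statistical analysis=15, EF_Replicate run=17) = 21; EF_Write-up = 21+10 = 31
Expected project duration μ = 31 hours. Critical path: Run assay → Imaging → Write-up.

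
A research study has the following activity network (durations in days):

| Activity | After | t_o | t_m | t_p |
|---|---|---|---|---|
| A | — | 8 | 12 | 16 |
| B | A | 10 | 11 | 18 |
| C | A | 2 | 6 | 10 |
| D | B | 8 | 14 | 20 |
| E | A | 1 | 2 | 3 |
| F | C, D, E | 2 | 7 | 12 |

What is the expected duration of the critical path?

te_A = (8 + 4·12 + 16)/6 = 72/6 = 12
te_B = (10 + 4·11 + 18)/6 = 72/6 = 12
te_C = (2 + 4·6 + 10)/6 = 36/6 = 6
te_D = (8 + 4·14 + 20)/6 = 84/6 = 14
te_E = (1 + 4·2 + 3)/6 = 12/6 = 2
te_F = (2 + 4·7 + 12)/6 = 42/6 = 7

Forward pass:
ES_A = 0; EF_A = 12
ES_B = 12; EF_B = 12+12 = 24
ES_C = 12; EF_C = 12+6 = 18
ES_D = 24; EF_D = 24+14 = 38
ES_E = 12; EF_E = 12+2 = 14
ES_F = max(EF_C=18, EF_D=38, EF_E=14) = 38; EF_F = 38+7 = 45
Expected project duration μ = 45 days. Critical path: A → B → D → F.

45 days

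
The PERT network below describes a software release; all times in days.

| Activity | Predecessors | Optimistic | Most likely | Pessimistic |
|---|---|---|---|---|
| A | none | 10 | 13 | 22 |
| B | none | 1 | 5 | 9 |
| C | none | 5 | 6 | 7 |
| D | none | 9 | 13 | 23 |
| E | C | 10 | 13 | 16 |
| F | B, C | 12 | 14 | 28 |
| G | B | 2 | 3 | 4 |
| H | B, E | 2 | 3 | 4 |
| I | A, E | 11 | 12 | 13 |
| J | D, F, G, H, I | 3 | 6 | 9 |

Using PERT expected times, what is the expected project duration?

te_A = (10 + 4·13 + 22)/6 = 84/6 = 14
te_B = (1 + 4·5 + 9)/6 = 30/6 = 5
te_C = (5 + 4·6 + 7)/6 = 36/6 = 6
te_D = (9 + 4·13 + 23)/6 = 84/6 = 14
te_E = (10 + 4·13 + 16)/6 = 78/6 = 13
te_F = (12 + 4·14 + 28)/6 = 96/6 = 16
te_G = (2 + 4·3 + 4)/6 = 18/6 = 3
te_H = (2 + 4·3 + 4)/6 = 18/6 = 3
te_I = (11 + 4·12 + 13)/6 = 72/6 = 12
te_J = (3 + 4·6 + 9)/6 = 36/6 = 6

Forward pass:
ES_A = 0; EF_A = 14
ES_B = 0; EF_B = 5
ES_C = 0; EF_C = 6
ES_D = 0; EF_D = 14
ES_E = 6; EF_E = 6+13 = 19
ES_F = max(EF_B=5, EF_C=6) = 6; EF_F = 6+16 = 22
ES_G = 5; EF_G = 5+3 = 8
ES_H = max(EF_B=5, EF_E=19) = 19; EF_H = 19+3 = 22
ES_I = max(EF_A=14, EF_E=19) = 19; EF_I = 19+12 = 31
ES_J = max(EF_D=14, EF_F=22, EF_G=8, EF_H=22, EF_I=31) = 31; EF_J = 31+6 = 37
Expected project duration μ = 37 days. Critical path: C → E → I → J.

37 days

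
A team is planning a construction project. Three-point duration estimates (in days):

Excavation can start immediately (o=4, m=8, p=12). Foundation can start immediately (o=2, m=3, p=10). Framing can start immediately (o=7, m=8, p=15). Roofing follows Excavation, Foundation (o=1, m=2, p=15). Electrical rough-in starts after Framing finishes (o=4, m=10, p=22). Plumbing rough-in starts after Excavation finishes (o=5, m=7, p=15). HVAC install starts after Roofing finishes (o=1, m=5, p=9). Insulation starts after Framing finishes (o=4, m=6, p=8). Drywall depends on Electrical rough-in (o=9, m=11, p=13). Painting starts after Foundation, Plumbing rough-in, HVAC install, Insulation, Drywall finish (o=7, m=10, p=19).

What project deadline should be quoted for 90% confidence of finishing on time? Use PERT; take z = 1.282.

47.0 days

te_Excavation = (4 + 4·8 + 12)/6 = 48/6 = 8; σ²_Excavation = ((12−4)/6)² = 1.778
te_Foundation = (2 + 4·3 + 10)/6 = 24/6 = 4; σ²_Foundation = ((10−2)/6)² = 1.778
te_Framing = (7 + 4·8 + 15)/6 = 54/6 = 9; σ²_Framing = ((15−7)/6)² = 1.778
te_Roofing = (1 + 4·2 + 15)/6 = 24/6 = 4; σ²_Roofing = ((15−1)/6)² = 5.444
te_Electrical rough-in = (4 + 4·10 + 22)/6 = 66/6 = 11; σ²_Electrical rough-in = ((22−4)/6)² = 9.000
te_Plumbing rough-in = (5 + 4·7 + 15)/6 = 48/6 = 8; σ²_Plumbing rough-in = ((15−5)/6)² = 2.778
te_HVAC install = (1 + 4·5 + 9)/6 = 30/6 = 5; σ²_HVAC install = ((9−1)/6)² = 1.778
te_Insulation = (4 + 4·6 + 8)/6 = 36/6 = 6; σ²_Insulation = ((8−4)/6)² = 0.444
te_Drywall = (9 + 4·11 + 13)/6 = 66/6 = 11; σ²_Drywall = ((13−9)/6)² = 0.444
te_Painting = (7 + 4·10 + 19)/6 = 66/6 = 11; σ²_Painting = ((19−7)/6)² = 4.000

Forward pass:
ES_Excavation = 0; EF_Excavation = 8
ES_Foundation = 0; EF_Foundation = 4
ES_Framing = 0; EF_Framing = 9
ES_Roofing = max(EF_Excavation=8, EF_Foundation=4) = 8; EF_Roofing = 8+4 = 12
ES_Electrical rough-in = 9; EF_Electrical rough-in = 9+11 = 20
ES_Plumbing rough-in = 8; EF_Plumbing rough-in = 8+8 = 16
ES_HVAC install = 12; EF_HVAC install = 12+5 = 17
ES_Insulation = 9; EF_Insulation = 9+6 = 15
ES_Drywall = 20; EF_Drywall = 20+11 = 31
ES_Painting = max(EF_Foundation=4, EF_Plumbing rough-in=16, EF_HVAC install=17, EF_Insulation=15, EF_Drywall=31) = 31; EF_Painting = 31+11 = 42
Expected project duration μ = 42 days. Critical path: Framing → Electrical rough-in → Drywall → Painting.

Variance along critical path = 1.778 + 9.000 + 0.444 + 4.000 = 15.222; σ = 3.902 days.
D = μ + z·σ = 42 + 1.282·3.902 = 47.0 days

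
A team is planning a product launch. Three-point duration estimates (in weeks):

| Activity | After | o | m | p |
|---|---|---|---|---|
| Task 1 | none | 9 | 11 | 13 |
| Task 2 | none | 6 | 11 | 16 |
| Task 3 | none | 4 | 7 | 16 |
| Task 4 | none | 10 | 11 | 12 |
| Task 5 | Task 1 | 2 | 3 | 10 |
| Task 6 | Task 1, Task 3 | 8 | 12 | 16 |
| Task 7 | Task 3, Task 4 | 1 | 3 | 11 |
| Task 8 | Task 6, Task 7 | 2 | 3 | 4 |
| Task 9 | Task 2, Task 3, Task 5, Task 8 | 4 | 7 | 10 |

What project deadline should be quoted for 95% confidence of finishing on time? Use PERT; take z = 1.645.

te_Task 1 = (9 + 4·11 + 13)/6 = 66/6 = 11; σ²_Task 1 = ((13−9)/6)² = 0.444
te_Task 2 = (6 + 4·11 + 16)/6 = 66/6 = 11; σ²_Task 2 = ((16−6)/6)² = 2.778
te_Task 3 = (4 + 4·7 + 16)/6 = 48/6 = 8; σ²_Task 3 = ((16−4)/6)² = 4.000
te_Task 4 = (10 + 4·11 + 12)/6 = 66/6 = 11; σ²_Task 4 = ((12−10)/6)² = 0.111
te_Task 5 = (2 + 4·3 + 10)/6 = 24/6 = 4; σ²_Task 5 = ((10−2)/6)² = 1.778
te_Task 6 = (8 + 4·12 + 16)/6 = 72/6 = 12; σ²_Task 6 = ((16−8)/6)² = 1.778
te_Task 7 = (1 + 4·3 + 11)/6 = 24/6 = 4; σ²_Task 7 = ((11−1)/6)² = 2.778
te_Task 8 = (2 + 4·3 + 4)/6 = 18/6 = 3; σ²_Task 8 = ((4−2)/6)² = 0.111
te_Task 9 = (4 + 4·7 + 10)/6 = 42/6 = 7; σ²_Task 9 = ((10−4)/6)² = 1.000

Forward pass:
ES_Task 1 = 0; EF_Task 1 = 11
ES_Task 2 = 0; EF_Task 2 = 11
ES_Task 3 = 0; EF_Task 3 = 8
ES_Task 4 = 0; EF_Task 4 = 11
ES_Task 5 = 11; EF_Task 5 = 11+4 = 15
ES_Task 6 = max(EF_Task 1=11, EF_Task 3=8) = 11; EF_Task 6 = 11+12 = 23
ES_Task 7 = max(EF_Task 3=8, EF_Task 4=11) = 11; EF_Task 7 = 11+4 = 15
ES_Task 8 = max(EF_Task 6=23, EF_Task 7=15) = 23; EF_Task 8 = 23+3 = 26
ES_Task 9 = max(EF_Task 2=11, EF_Task 3=8, EF_Task 5=15, EF_Task 8=26) = 26; EF_Task 9 = 26+7 = 33
Expected project duration μ = 33 weeks. Critical path: Task 1 → Task 6 → Task 8 → Task 9.

Variance along critical path = 0.444 + 1.778 + 0.111 + 1.000 = 3.333; σ = 1.826 weeks.
D = μ + z·σ = 33 + 1.645·1.826 = 36.0 weeks

36.0 weeks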